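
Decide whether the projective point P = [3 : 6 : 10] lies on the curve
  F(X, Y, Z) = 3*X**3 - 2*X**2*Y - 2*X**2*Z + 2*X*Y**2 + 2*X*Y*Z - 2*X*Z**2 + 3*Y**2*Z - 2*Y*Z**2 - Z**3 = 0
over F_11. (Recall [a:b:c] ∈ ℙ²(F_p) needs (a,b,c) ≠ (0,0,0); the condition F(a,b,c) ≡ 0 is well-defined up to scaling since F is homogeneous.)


F(3,6,10) ≡ 2 (mod 11); P is NOT on the curve.

Evaluate F(3, 6, 10) term-by-term (mod 11).
  3*X**3 ↦ 3·27·1·1 = 81
  -2*X**2*Y ↦ -2·9·6·1 = -108
  -2*X**2*Z ↦ -2·9·1·10 = -180
  2*X*Y**2 ↦ 2·3·36·1 = 216
  2*X*Y*Z ↦ 2·3·6·10 = 360
  -2*X*Z**2 ↦ -2·3·1·100 = -600
  3*Y**2*Z ↦ 3·1·36·10 = 1080
  -2*Y*Z**2 ↦ -2·1·6·100 = -1200
  -Z**3 ↦ -1·1·1·1000 = -1000
Sum: F(3, 6, 10) = (81) + (-108) + (-180) + (216) + (360) + (-600) + (1080) + (-1200) + (-1000) = -1351.
Reducing mod 11: -1351 ≡ 2 (mod 11).
Since F(a, b, c) ≡ 2 ≠ 0 (mod 11), P does NOT lie on the curve.


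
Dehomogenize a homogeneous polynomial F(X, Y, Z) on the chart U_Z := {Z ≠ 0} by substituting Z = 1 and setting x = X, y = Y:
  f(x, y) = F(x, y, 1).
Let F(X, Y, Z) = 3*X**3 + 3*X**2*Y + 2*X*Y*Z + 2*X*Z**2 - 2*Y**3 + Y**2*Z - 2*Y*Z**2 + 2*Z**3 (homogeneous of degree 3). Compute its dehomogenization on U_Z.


f(x, y) = 3*x**3 + 3*x**2*y + 2*x*y + 2*x - 2*y**3 + y**2 - 2*y + 2

On U_Z we set Z = 1. Each monomial c·X^i·Y^j·Z^k in F becomes c·x^i·y^j·1^k = c·x^i·y^j.
Substituting Z = 1: F(X, Y, 1) = 3*x**3 + 3*x**2*y + 2*x*y + 2*x - 2*y**3 + y**2 - 2*y + 2.
Note: deg(f) ≤ deg(F) = 3; strict inequality happens when F is divisible by Z (lost terms).


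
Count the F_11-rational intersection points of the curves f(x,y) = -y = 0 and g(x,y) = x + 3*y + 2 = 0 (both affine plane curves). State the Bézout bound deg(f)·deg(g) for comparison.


Common zeros: {(9, 0)}; count = 1; Bézout bound = 1.

deg(f) = 1, deg(g) = 1, so Bézout bound = 1.
Scan x ∈ F_11. For each x, list the y ∈ F_11 with f(x, y) ≡ 0 and those with g(x, y) ≡ 0 (mod 11); the common zeros in that column are the intersection.
  x = 0: f ≡ 0 at y ∈ {0}; g ≡ 0 at y ∈ {3}; common: ∅.
  x = 1: f ≡ 0 at y ∈ {0}; g ≡ 0 at y ∈ {10}; common: ∅.
  x = 2: f ≡ 0 at y ∈ {0}; g ≡ 0 at y ∈ {6}; common: ∅.
  x = 3: f ≡ 0 at y ∈ {0}; g ≡ 0 at y ∈ {2}; common: ∅.
  x = 4: f ≡ 0 at y ∈ {0}; g ≡ 0 at y ∈ {9}; common: ∅.
  x = 5: f ≡ 0 at y ∈ {0}; g ≡ 0 at y ∈ {5}; common: ∅.
  x = 6: f ≡ 0 at y ∈ {0}; g ≡ 0 at y ∈ {1}; common: ∅.
  x = 7: f ≡ 0 at y ∈ {0}; g ≡ 0 at y ∈ {8}; common: ∅.
  x = 8: f ≡ 0 at y ∈ {0}; g ≡ 0 at y ∈ {4}; common: ∅.
  x = 9: f ≡ 0 at y ∈ {0}; g ≡ 0 at y ∈ {0}; common: {0}.
  x = 10: f ≡ 0 at y ∈ {0}; g ≡ 0 at y ∈ {7}; common: ∅.
Collecting: common zeros = {(9, 0)}, so the count is 1.
Comparison with the Bézout bound: 1 ≤ 1 = deg(f)·deg(g), as expected for curves with no common component (the bound is attained).


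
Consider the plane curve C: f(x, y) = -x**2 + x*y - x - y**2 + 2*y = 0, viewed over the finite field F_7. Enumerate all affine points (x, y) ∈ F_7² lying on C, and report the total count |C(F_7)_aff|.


Affine F_7-points: {(0, 0), (0, 2), (1, 1), (1, 2), (6, 0), (6, 1)}; count = 6.

For each of the 49 pairs (x, y) ∈ F_7², evaluate f(x, y) mod 7. Record the zeros.
  x = 0: [0↦0, 1↦1, 2↦0, 3↦4, 4↦6, 5↦6, 6↦4]  zeros at y ∈ {0, 2}
  x = 1: [0↦5, 1↦0, 2↦0, 3↦5, 4↦1, 5↦2, 6↦1]  zeros at y ∈ {1, 2}
  x = 2: [0↦1, 1↦4, 2↦5, 3↦4, 4↦1, 5↦3, 6↦3]  zeros at y ∈ ∅
  x = 3: [0↦2, 1↦6, 2↦1, 3↦1, 4↦6, 5↦2, 6↦3]  zeros at y ∈ ∅
  x = 4: [0↦1, 1↦6, 2↦2, 3↦3, 4↦2, 5↦6, 6↦1]  zeros at y ∈ ∅
  x = 5: [0↦5, 1↦4, 2↦1, 3↦3, 4↦3, 5↦1, 6↦4]  zeros at y ∈ ∅
  x = 6: [0↦0, 1↦0, 2↦5, 3↦1, 4↦2, 5↦1, 6↦5]  zeros at y ∈ {0, 1}
Collecting zeros: affine points = {(0, 0), (0, 2), (1, 1), (1, 2), (6, 0), (6, 1)}.
Total count |C(F_7)_aff| = 6.


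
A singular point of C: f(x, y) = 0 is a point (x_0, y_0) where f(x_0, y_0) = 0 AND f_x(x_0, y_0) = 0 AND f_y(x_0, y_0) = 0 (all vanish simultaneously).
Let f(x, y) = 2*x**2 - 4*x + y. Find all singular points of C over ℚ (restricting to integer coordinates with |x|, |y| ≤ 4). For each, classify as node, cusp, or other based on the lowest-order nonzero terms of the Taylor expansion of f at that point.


No singular points in the scanned grid; C is smooth there.

Compute partial derivatives:
  f_x = 4*x - 4.
  f_y = 1.
f_y = 1 is a nonzero constant, so f_y never vanishes: no point (x, y) can satisfy f = f_x = f_y = 0. In particular no (x, y) ∈ {−4, ..., 4}² is singular; the curve is smooth.


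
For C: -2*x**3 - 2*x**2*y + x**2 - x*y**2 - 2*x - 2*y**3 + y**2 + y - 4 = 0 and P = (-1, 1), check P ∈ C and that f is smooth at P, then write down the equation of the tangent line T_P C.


Tangent line at P: -7*x - 3*y - 4 = 0.

Step 1: f(-1, 1) = 0, so P lies on C.
Step 2: partial derivatives
  f_x(x, y) = -6*x**2 - 4*x*y + 2*x - y**2 - 2, f_y(x, y) = -2*x**2 - 2*x*y - 6*y**2 + 2*y + 1.
  f_x(P) = -7, f_y(P) = -3 (gradient nonzero, so P is smooth).
Step 3: tangent line at P: -7·(x − -1) + -3·(y − 1) = 0.
Expanding: -7*x - 3*y - 4 = 0.


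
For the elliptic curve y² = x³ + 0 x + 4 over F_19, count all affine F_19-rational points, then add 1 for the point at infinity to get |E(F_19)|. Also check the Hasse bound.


Affine points = {(0, 2), (0, 17), (1, 9), (1, 10), (4, 7), (4, 12), (6, 7), (6, 12), (7, 9), (7, 10), (9, 7), (9, 12), (10, 4), (10, 15), (11, 9), (11, 10), (13, 4), (13, 15), (15, 4), (15, 15)}; affine count = 20; |E(F_19)| = 21.

Discriminant check: Δ ∝ 4a³ + 27b² = 4·0³ + 27·4² = 4·0 + 27·16 ≡ 14 (mod 19). Nonzero ⇒ E is nonsingular.
For each x ∈ F_19, compute rhs = x³ + 0·x + 4 mod 19, then count y ∈ F_19 with y² ≡ rhs.
  x = 0: rhs = 4, matching y values: 2, 17 (2 points).
  x = 1: rhs = 5, matching y values: 9, 10 (2 points).
  x = 2: rhs = 12, matching y values: none (0 points).
  x = 3: rhs = 12, matching y values: none (0 points).
  x = 4: rhs = 11, matching y values: 7, 12 (2 points).
  x = 5: rhs = 15, matching y values: none (0 points).
  x = 6: rhs = 11, matching y values: 7, 12 (2 points).
  x = 7: rhs = 5, matching y values: 9, 10 (2 points).
  x = 8: rhs = 3, matching y values: none (0 points).
  x = 9: rhs = 11, matching y values: 7, 12 (2 points).
  x = 10: rhs = 16, matching y values: 4, 15 (2 points).
  x = 11: rhs = 5, matching y values: 9, 10 (2 points).
  x = 12: rhs = 3, matching y values: none (0 points).
  x = 13: rhs = 16, matching y values: 4, 15 (2 points).
  x = 14: rhs = 12, matching y values: none (0 points).
  x = 15: rhs = 16, matching y values: 4, 15 (2 points).
  x = 16: rhs = 15, matching y values: none (0 points).
  x = 17: rhs = 15, matching y values: none (0 points).
  x = 18: rhs = 3, matching y values: none (0 points).
Total affine count: 20.
Full point count |E(F_19)| = 20 + 1 = 21.
Hasse bound: |21 − (19+1)| = |1| = 1 ≤ 2√19 ≈ 8.7178 ✓.


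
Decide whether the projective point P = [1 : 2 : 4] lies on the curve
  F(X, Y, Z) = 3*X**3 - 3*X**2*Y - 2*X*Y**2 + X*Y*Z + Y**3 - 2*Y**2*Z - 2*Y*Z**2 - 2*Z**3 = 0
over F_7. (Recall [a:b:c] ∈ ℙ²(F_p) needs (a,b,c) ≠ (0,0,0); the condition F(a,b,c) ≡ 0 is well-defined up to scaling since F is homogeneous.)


F(1,2,4) ≡ 5 (mod 7); P is NOT on the curve.

Evaluate F(1, 2, 4) term-by-term (mod 7).
  3*X**3 ↦ 3·1·1·1 = 3
  -3*X**2*Y ↦ -3·1·2·1 = -6
  -2*X*Y**2 ↦ -2·1·4·1 = -8
  X*Y*Z ↦ 1·1·2·4 = 8
  Y**3 ↦ 1·1·8·1 = 8
  -2*Y**2*Z ↦ -2·1·4·4 = -32
  -2*Y*Z**2 ↦ -2·1·2·16 = -64
  -2*Z**3 ↦ -2·1·1·64 = -128
Sum: F(1, 2, 4) = (3) + (-6) + (-8) + (8) + (8) + (-32) + (-64) + (-128) = -219.
Reducing mod 7: -219 ≡ 5 (mod 7).
Since F(a, b, c) ≡ 5 ≠ 0 (mod 7), P does NOT lie on the curve.


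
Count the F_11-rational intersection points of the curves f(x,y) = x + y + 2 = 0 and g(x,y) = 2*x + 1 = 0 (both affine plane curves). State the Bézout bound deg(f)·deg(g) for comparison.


Common zeros: {(5, 4)}; count = 1; Bézout bound = 1.

deg(f) = 1, deg(g) = 1, so Bézout bound = 1.
Scan x ∈ F_11. For each x, list the y ∈ F_11 with f(x, y) ≡ 0 and those with g(x, y) ≡ 0 (mod 11); the common zeros in that column are the intersection.
  x = 0: f ≡ 0 at y ∈ {9}; g ≡ 0 at y ∈ ∅; common: ∅.
  x = 1: f ≡ 0 at y ∈ {8}; g ≡ 0 at y ∈ ∅; common: ∅.
  x = 2: f ≡ 0 at y ∈ {7}; g ≡ 0 at y ∈ ∅; common: ∅.
  x = 3: f ≡ 0 at y ∈ {6}; g ≡ 0 at y ∈ ∅; common: ∅.
  x = 4: f ≡ 0 at y ∈ {5}; g ≡ 0 at y ∈ ∅; common: ∅.
  x = 5: f ≡ 0 at y ∈ {4}; g ≡ 0 at y ∈ {0, 1, 2, 3, 4, 5, 6, 7, 8, 9, 10}; common: {4}.
  x = 6: f ≡ 0 at y ∈ {3}; g ≡ 0 at y ∈ ∅; common: ∅.
  x = 7: f ≡ 0 at y ∈ {2}; g ≡ 0 at y ∈ ∅; common: ∅.
  x = 8: f ≡ 0 at y ∈ {1}; g ≡ 0 at y ∈ ∅; common: ∅.
  x = 9: f ≡ 0 at y ∈ {0}; g ≡ 0 at y ∈ ∅; common: ∅.
  x = 10: f ≡ 0 at y ∈ {10}; g ≡ 0 at y ∈ ∅; common: ∅.
Collecting: common zeros = {(5, 4)}, so the count is 1.
Comparison with the Bézout bound: 1 ≤ 1 = deg(f)·deg(g), as expected for curves with no common component (the bound is attained).


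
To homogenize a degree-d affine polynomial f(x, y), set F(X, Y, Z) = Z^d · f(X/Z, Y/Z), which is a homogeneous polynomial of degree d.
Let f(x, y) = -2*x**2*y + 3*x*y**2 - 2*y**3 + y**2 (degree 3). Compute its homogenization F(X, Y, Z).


F(X, Y, Z) = -2*X**2*Y + 3*X*Y**2 - 2*Y**3 + Y**2*Z

deg(f) = 3.
Substitute x = X/Z, y = Y/Z into f, then multiply by Z^3.
  monomial -2·x^2·y^1 ↦ -2·X^2·Y^1·Z^0.
  monomial 3·x^1·y^2 ↦ 3·X^1·Y^2·Z^0.
  monomial -2·x^0·y^3 ↦ -2·X^0·Y^3·Z^0.
  monomial 1·x^0·y^2 ↦ 1·X^0·Y^2·Z^1.
Collecting: F(X, Y, Z) = -2*X**2*Y + 3*X*Y**2 - 2*Y**3 + Y**2*Z.


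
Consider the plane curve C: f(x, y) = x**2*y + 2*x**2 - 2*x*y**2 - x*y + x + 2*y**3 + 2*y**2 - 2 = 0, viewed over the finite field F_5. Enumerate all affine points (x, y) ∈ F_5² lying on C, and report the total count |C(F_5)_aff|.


Affine F_5-points: {(0, 3), (1, 3), (2, 1), (2, 2), (2, 3), (3, 3), (4, 2), (4, 3)}; count = 8.

For each of the 25 pairs (x, y) ∈ F_5², evaluate f(x, y) mod 5. Record the zeros.
  x = 0: [0↦3, 1↦2, 2↦2, 3↦0, 4↦3]  zeros at y ∈ {3}
  x = 1: [0↦1, 1↦3, 2↦2, 3↦0, 4↦4]  zeros at y ∈ {3}
  x = 2: [0↦3, 1↦0, 2↦0, 3↦0, 4↦2]  zeros at y ∈ {1, 2, 3}
  x = 3: [0↦4, 1↦3, 2↦1, 3↦0, 4↦2]  zeros at y ∈ {3}
  x = 4: [0↦4, 1↦2, 2↦0, 3↦0, 4↦4]  zeros at y ∈ {2, 3}
Collecting zeros: affine points = {(0, 3), (1, 3), (2, 1), (2, 2), (2, 3), (3, 3), (4, 2), (4, 3)}.
Total count |C(F_5)_aff| = 8.


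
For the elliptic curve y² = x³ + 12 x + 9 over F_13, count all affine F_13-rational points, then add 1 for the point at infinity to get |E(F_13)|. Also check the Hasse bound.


Affine points = {(0, 3), (0, 10), (1, 3), (1, 10), (4, 2), (4, 11), (5, 5), (5, 8), (9, 1), (9, 12), (11, 4), (11, 9), (12, 3), (12, 10)}; affine count = 14; |E(F_13)| = 15.

Discriminant check: Δ ∝ 4a³ + 27b² = 4·12³ + 27·9² = 4·1728 + 27·81 ≡ 12 (mod 13). Nonzero ⇒ E is nonsingular.
For each x ∈ F_13, compute rhs = x³ + 12·x + 9 mod 13, then count y ∈ F_13 with y² ≡ rhs.
  x = 0: rhs = 9, matching y values: 3, 10 (2 points).
  x = 1: rhs = 9, matching y values: 3, 10 (2 points).
  x = 2: rhs = 2, matching y values: none (0 points).
  x = 3: rhs = 7, matching y values: none (0 points).
  x = 4: rhs = 4, matching y values: 2, 11 (2 points).
  x = 5: rhs = 12, matching y values: 5, 8 (2 points).
  x = 6: rhs = 11, matching y values: none (0 points).
  x = 7: rhs = 7, matching y values: none (0 points).
  x = 8: rhs = 6, matching y values: none (0 points).
  x = 9: rhs = 1, matching y values: 1, 12 (2 points).
  x = 10: rhs = 11, matching y values: none (0 points).
  x = 11: rhs = 3, matching y values: 4, 9 (2 points).
  x = 12: rhs = 9, matching y values: 3, 10 (2 points).
Total affine count: 14.
Full point count |E(F_13)| = 14 + 1 = 15.
Hasse bound: |15 − (13+1)| = |1| = 1 ≤ 2√13 ≈ 7.2111 ✓.


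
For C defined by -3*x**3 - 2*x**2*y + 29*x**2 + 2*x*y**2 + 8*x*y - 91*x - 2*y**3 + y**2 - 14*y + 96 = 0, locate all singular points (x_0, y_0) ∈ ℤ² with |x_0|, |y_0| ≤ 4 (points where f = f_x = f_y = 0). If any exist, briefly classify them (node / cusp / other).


Singular points: {(3, 1)}; classification: cusp.

Compute partial derivatives:
  f_x = -9*x**2 - 4*x*y + 58*x + 2*y**2 + 8*y - 91.
  f_y = -2*x**2 + 4*x*y + 8*x - 6*y**2 + 2*y - 14.
Scan x_0 ∈ {−4, ..., 4}. For each x_0, f_y(x_0, y) is a polynomial in y; find its integer roots y ∈ {−4, ..., 4}, then test f_x and f at those candidates.
  x = -4: f_y(-4, y) = -6*y**2 - 14*y - 78; no integer root y with |y| ≤ 4.
  x = -3: f_y(-3, y) = -6*y**2 - 10*y - 56; no integer root y with |y| ≤ 4.
  x = -2: f_y(-2, y) = -6*y**2 - 6*y - 38; no integer root y with |y| ≤ 4.
  x = -1: f_y(-1, y) = -6*y**2 - 2*y - 24; no integer root y with |y| ≤ 4.
  x = 0: f_y(0, y) = -6*y**2 + 2*y - 14; no integer root y with |y| ≤ 4.
  x = 1: f_y(1, y) = -6*y**2 + 6*y - 8; no integer root y with |y| ≤ 4.
  x = 2: f_y(2, y) = -6*y**2 + 10*y - 6; no integer root y with |y| ≤ 4.
  x = 3: f_y(3, y) = -6*y**2 + 14*y - 8; vanishes at y ∈ {1}. (3, 1): f_x = 0, f = 0 — SINGULAR.
  x = 4: f_y(4, y) = -6*y**2 + 18*y - 14; no integer root y with |y| ≤ 4.
Only singular point on the grid: (3, 1).
Classify: substitute x = 3 + u, y = 1 + v and expand: f = -3*u**3 - 2*u**2*v + 2*u*v**2 - 2*v**3 + v**2.
No constant or linear terms (consistent with a singular point). Quadratic part: v**2. Cubic part: -3*u**3 - 2*u**2*v + 2*u*v**2 - 2*v**3.
The quadratic part v**2 is a perfect square, so there is a single (double) tangent line v = 0, i.e. y = 1. Restricting the cubic part to that line (v = 0) leaves -3*u**3 ≠ 0, so f is not divisible by v and the branch is v² ≈ 3*u**3 to lowest order — this is a cusp.
Classification: cusp.


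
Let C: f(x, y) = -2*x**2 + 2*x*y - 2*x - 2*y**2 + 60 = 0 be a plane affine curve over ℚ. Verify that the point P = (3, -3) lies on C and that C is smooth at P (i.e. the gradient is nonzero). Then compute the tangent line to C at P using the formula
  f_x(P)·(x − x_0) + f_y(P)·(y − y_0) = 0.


Tangent line at P: -20*x + 18*y + 114 = 0.

Step 1: f(3, -3) = 0, so P lies on C.
Step 2: partial derivatives
  f_x(x, y) = -4*x + 2*y - 2, f_y(x, y) = 2*x - 4*y.
  f_x(P) = -20, f_y(P) = 18 (gradient nonzero, so P is smooth).
Step 3: tangent line at P: -20·(x − 3) + 18·(y − -3) = 0.
Expanding: -20*x + 18*y + 114 = 0.


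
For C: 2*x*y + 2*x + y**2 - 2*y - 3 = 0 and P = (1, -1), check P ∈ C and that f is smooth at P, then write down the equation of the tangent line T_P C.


Tangent line at P: -2*y - 2 = 0.

Step 1: f(1, -1) = 0, so P lies on C.
Step 2: partial derivatives
  f_x(x, y) = 2*y + 2, f_y(x, y) = 2*x + 2*y - 2.
  f_x(P) = 0, f_y(P) = -2 (gradient nonzero, so P is smooth).
Step 3: tangent line at P: 0·(x − 1) + -2·(y − -1) = 0.
Expanding: -2*y - 2 = 0.


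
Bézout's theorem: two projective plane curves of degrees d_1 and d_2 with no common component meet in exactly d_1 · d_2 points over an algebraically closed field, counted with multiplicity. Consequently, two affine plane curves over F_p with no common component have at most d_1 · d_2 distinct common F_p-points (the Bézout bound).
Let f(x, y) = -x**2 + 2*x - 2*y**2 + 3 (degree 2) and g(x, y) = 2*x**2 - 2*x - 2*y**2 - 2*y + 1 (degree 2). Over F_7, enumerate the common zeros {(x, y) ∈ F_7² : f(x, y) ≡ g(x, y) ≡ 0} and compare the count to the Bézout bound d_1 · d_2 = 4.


Common zeros: {(4, 1)}; count = 1; Bézout bound = 4.

deg(f) = 2, deg(g) = 2, so Bézout bound = 4.
Scan x ∈ F_7. For each x, list the y ∈ F_7 with f(x, y) ≡ 0 and those with g(x, y) ≡ 0 (mod 7); the common zeros in that column are the intersection.
  x = 0: f ≡ 0 at y ∈ ∅; g ≡ 0 at y ∈ ∅; common: ∅.
  x = 1: f ≡ 0 at y ∈ {3, 4}; g ≡ 0 at y ∈ ∅; common: ∅.
  x = 2: f ≡ 0 at y ∈ ∅; g ≡ 0 at y ∈ {2, 4}; common: ∅.
  x = 3: f ≡ 0 at y ∈ {0}; g ≡ 0 at y ∈ ∅; common: ∅.
  x = 4: f ≡ 0 at y ∈ {1, 6}; g ≡ 0 at y ∈ {1, 5}; common: {1}.
  x = 5: f ≡ 0 at y ∈ {1, 6}; g ≡ 0 at y ∈ ∅; common: ∅.
  x = 6: f ≡ 0 at y ∈ {0}; g ≡ 0 at y ∈ {2, 4}; common: ∅.
Collecting: common zeros = {(4, 1)}, so the count is 1.
Comparison with the Bézout bound: 1 ≤ 4 = deg(f)·deg(g), as expected for curves with no common component (the affine F_7-count falls short of the bound because intersections may lie at infinity, over extension fields, or carry multiplicity).


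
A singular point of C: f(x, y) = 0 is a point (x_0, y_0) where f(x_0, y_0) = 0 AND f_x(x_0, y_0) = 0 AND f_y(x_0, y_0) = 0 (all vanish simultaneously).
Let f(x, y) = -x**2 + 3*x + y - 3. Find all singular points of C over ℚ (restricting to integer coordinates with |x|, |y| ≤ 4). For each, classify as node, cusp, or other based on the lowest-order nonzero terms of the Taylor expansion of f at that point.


No singular points in the scanned grid; C is smooth there.

Compute partial derivatives:
  f_x = 3 - 2*x.
  f_y = 1.
f_y = 1 is a nonzero constant, so f_y never vanishes: no point (x, y) can satisfy f = f_x = f_y = 0. In particular no (x, y) ∈ {−4, ..., 4}² is singular; the curve is smooth.


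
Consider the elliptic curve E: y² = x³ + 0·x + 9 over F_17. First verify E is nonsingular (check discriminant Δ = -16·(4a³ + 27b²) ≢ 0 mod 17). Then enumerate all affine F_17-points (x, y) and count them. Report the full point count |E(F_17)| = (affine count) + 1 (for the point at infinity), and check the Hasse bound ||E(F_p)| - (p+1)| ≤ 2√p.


Affine points = {(0, 3), (0, 14), (2, 0), (3, 6), (3, 11), (5, 7), (5, 10), (6, 2), (6, 15), (13, 8), (13, 9), (14, 4), (14, 13), (15, 1), (15, 16), (16, 5), (16, 12)}; affine count = 17; |E(F_17)| = 18.

Discriminant check: Δ ∝ 4a³ + 27b² = 4·0³ + 27·9² = 4·0 + 27·81 ≡ 11 (mod 17). Nonzero ⇒ E is nonsingular.
For each x ∈ F_17, compute rhs = x³ + 0·x + 9 mod 17, then count y ∈ F_17 with y² ≡ rhs.
  x = 0: rhs = 9, matching y values: 3, 14 (2 points).
  x = 1: rhs = 10, matching y values: none (0 points).
  x = 2: rhs = 0, matching y values: 0 (1 points).
  x = 3: rhs = 2, matching y values: 6, 11 (2 points).
  x = 4: rhs = 5, matching y values: none (0 points).
  x = 5: rhs = 15, matching y values: 7, 10 (2 points).
  x = 6: rhs = 4, matching y values: 2, 15 (2 points).
  x = 7: rhs = 12, matching y values: none (0 points).
  x = 8: rhs = 11, matching y values: none (0 points).
  x = 9: rhs = 7, matching y values: none (0 points).
  x = 10: rhs = 6, matching y values: none (0 points).
  x = 11: rhs = 14, matching y values: none (0 points).
  x = 12: rhs = 3, matching y values: none (0 points).
  x = 13: rhs = 13, matching y values: 8, 9 (2 points).
  x = 14: rhs = 16, matching y values: 4, 13 (2 points).
  x = 15: rhs = 1, matching y values: 1, 16 (2 points).
  x = 16: rhs = 8, matching y values: 5, 12 (2 points).
Total affine count: 17.
Full point count |E(F_17)| = 17 + 1 = 18.
Hasse bound: |18 − (17+1)| = |0| = 0 ≤ 2√17 ≈ 8.2462 ✓.


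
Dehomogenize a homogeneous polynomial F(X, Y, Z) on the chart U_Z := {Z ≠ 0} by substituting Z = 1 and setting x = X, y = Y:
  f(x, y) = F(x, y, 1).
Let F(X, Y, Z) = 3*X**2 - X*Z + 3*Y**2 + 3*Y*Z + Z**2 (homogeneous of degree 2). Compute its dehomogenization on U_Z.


f(x, y) = 3*x**2 - x + 3*y**2 + 3*y + 1

On U_Z we set Z = 1. Each monomial c·X^i·Y^j·Z^k in F becomes c·x^i·y^j·1^k = c·x^i·y^j.
Substituting Z = 1: F(X, Y, 1) = 3*x**2 - x + 3*y**2 + 3*y + 1.
Note: deg(f) ≤ deg(F) = 2; strict inequality happens when F is divisible by Z (lost terms).


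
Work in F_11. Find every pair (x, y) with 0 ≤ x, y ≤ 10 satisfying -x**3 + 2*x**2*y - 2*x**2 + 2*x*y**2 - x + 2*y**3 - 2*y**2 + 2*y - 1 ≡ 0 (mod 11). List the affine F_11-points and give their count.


Affine F_11-points: {(0, 2), (0, 5), (1, 6), (1, 10), (5, 8), (6, 1), (7, 10), (8, 0), (8, 6), (8, 9), (10, 7), (10, 10)}; count = 12.

For each of the 121 pairs (x, y) ∈ F_11², evaluate f(x, y) mod 11. Record the zeros.
  x = 0: [0↦10, 1↦1, 2↦0, 3↦8, 4↦4, 5↦0, 6↦8, 7↦7, 8↦9, 9↦4, 10↦4]  zeros at y ∈ {2, 5}
  x = 1: [0↦6, 1↦1, 2↦8, 3↦6, 4↦7, 5↦1, 6↦0, 7↦5, 8↦6, 9↦4, 10↦0]  zeros at y ∈ {6, 10}
  x = 2: [0↦3, 1↦6, 2↦3, 3↦6, 4↦5, 5↦1, 6↦6, 7↦10, 8↦3, 9↦8, 10↦4]  zeros at y ∈ ∅
  x = 3: [0↦6, 1↦10, 2↦1, 3↦2, 4↦3, 5↦5, 6↦9, 7↦5, 8↦5, 9↦10, 10↦10]  zeros at y ∈ ∅
  x = 4: [0↦9, 1↦7, 2↦7, 3↦10, 4↦6, 5↦7, 6↦3, 7↦6, 8↦6, 9↦4, 10↦1]  zeros at y ∈ ∅
  x = 5: [0↦6, 1↦2, 2↦4, 3↦2, 4↦8, 5↦1, 6↦4, 7↦7, 8↦0, 9↦6, 10↦4]  zeros at y ∈ {8}
  x = 6: [0↦2, 1↦0, 2↦8, 3↦5, 4↦3, 5↦3, 6↦6, 7↦2, 8↦3, 9↦10, 10↦2]  zeros at y ∈ {1}
  x = 7: [0↦2, 1↦6, 2↦2, 3↦2, 4↦7, 5↦7, 6↦3, 7↦7, 8↦9, 9↦10, 10↦0]  zeros at y ∈ {10}
  x = 8: [0↦0, 1↦3, 2↦2, 3↦9, 4↦3, 5↦7, 6↦0, 7↦5, 8↦1, 9↦0, 10↦3]  zeros at y ∈ {0, 6, 9}
  x = 9: [0↦1, 1↦7, 2↦2, 3↦9, 4↦7, 5↦8, 6↦2, 7↦1, 8↦6, 9↦7, 10↦5]  zeros at y ∈ ∅
  x = 10: [0↦10, 1↦1, 2↦7, 3↦7, 4↦2, 5↦4, 6↦3, 7↦0, 8↦7, 9↦3, 10↦0]  zeros at y ∈ {7, 10}
Collecting zeros: affine points = {(0, 2), (0, 5), (1, 6), (1, 10), (5, 8), (6, 1), (7, 10), (8, 0), (8, 6), (8, 9), (10, 7), (10, 10)}.
Total count |C(F_11)_aff| = 12.


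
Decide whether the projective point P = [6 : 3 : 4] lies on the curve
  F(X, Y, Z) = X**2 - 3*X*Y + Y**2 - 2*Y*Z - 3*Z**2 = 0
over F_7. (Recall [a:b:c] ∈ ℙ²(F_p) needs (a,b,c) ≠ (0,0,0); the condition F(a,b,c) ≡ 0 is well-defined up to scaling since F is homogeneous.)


F(6,3,4) ≡ 3 (mod 7); P is NOT on the curve.

Evaluate F(6, 3, 4) term-by-term (mod 7).
  X**2 ↦ 1·36·1·1 = 36
  -3*X*Y ↦ -3·6·3·1 = -54
  Y**2 ↦ 1·1·9·1 = 9
  -2*Y*Z ↦ -2·1·3·4 = -24
  -3*Z**2 ↦ -3·1·1·16 = -48
Sum: F(6, 3, 4) = (36) + (-54) + (9) + (-24) + (-48) = -81.
Reducing mod 7: -81 ≡ 3 (mod 7).
Since F(a, b, c) ≡ 3 ≠ 0 (mod 7), P does NOT lie on the curve.


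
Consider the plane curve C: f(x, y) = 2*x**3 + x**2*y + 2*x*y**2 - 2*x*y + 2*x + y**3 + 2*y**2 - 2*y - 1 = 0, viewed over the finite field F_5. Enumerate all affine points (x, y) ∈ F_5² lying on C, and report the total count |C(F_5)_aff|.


Affine F_5-points: {(0, 1), (1, 1), (3, 4), (4, 0), (4, 2), (4, 3)}; count = 6.

For each of the 25 pairs (x, y) ∈ F_5², evaluate f(x, y) mod 5. Record the zeros.
  x = 0: [0↦4, 1↦0, 2↦1, 3↦3, 4↦2]  zeros at y ∈ {1}
  x = 1: [0↦3, 1↦0, 2↦1, 3↦2, 4↦4]  zeros at y ∈ {1}
  x = 2: [0↦4, 1↦4, 2↦2, 3↦4, 4↦1]  zeros at y ∈ ∅
  x = 3: [0↦4, 1↦4, 2↦1, 3↦1, 4↦0]  zeros at y ∈ {4}
  x = 4: [0↦0, 1↦2, 2↦0, 3↦0, 4↦3]  zeros at y ∈ {0, 2, 3}
Collecting zeros: affine points = {(0, 1), (1, 1), (3, 4), (4, 0), (4, 2), (4, 3)}.
Total count |C(F_5)_aff| = 6.


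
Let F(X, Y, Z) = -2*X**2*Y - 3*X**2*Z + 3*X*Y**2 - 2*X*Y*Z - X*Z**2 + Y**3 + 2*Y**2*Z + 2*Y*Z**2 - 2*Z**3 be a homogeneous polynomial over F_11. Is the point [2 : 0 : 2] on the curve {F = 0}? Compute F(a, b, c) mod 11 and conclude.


F(2,0,2) ≡ 7 (mod 11); P is NOT on the curve.

Evaluate F(2, 0, 2) term-by-term (mod 11).
  -2*X**2*Y ↦ -2·4·0·1 = 0
  -3*X**2*Z ↦ -3·4·1·2 = -24
  3*X*Y**2 ↦ 3·2·0·1 = 0
  -2*X*Y*Z ↦ -2·2·0·2 = 0
  -X*Z**2 ↦ -1·2·1·4 = -8
  Y**3 ↦ 1·1·0·1 = 0
  2*Y**2*Z ↦ 2·1·0·2 = 0
  2*Y*Z**2 ↦ 2·1·0·4 = 0
  -2*Z**3 ↦ -2·1·1·8 = -16
Sum: F(2, 0, 2) = (0) + (-24) + (0) + (0) + (-8) + (0) + (0) + (0) + (-16) = -48.
Reducing mod 11: -48 ≡ 7 (mod 11).
Since F(a, b, c) ≡ 7 ≠ 0 (mod 11), P does NOT lie on the curve.


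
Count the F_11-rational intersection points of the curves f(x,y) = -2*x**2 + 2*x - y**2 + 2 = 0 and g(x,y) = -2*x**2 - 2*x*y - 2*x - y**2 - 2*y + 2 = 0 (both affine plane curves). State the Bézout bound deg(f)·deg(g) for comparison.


Common zeros: ∅; count = 0; Bézout bound = 4.

deg(f) = 2, deg(g) = 2, so Bézout bound = 4.
Scan x ∈ F_11. For each x, list the y ∈ F_11 with f(x, y) ≡ 0 and those with g(x, y) ≡ 0 (mod 11); the common zeros in that column are the intersection.
  x = 0: f ≡ 0 at y ∈ ∅; g ≡ 0 at y ∈ {4, 5}; common: ∅.
  x = 1: f ≡ 0 at y ∈ ∅; g ≡ 0 at y ∈ ∅; common: ∅.
  x = 2: f ≡ 0 at y ∈ {3, 8}; g ≡ 0 at y ∈ ∅; common: ∅.
  x = 3: f ≡ 0 at y ∈ {1, 10}; g ≡ 0 at y ∈ {0, 3}; common: ∅.
  x = 4: f ≡ 0 at y ∈ {0}; g ≡ 0 at y ∈ {3, 9}; common: ∅.
  x = 5: f ≡ 0 at y ∈ ∅; g ≡ 0 at y ∈ {5}; common: ∅.
  x = 6: f ≡ 0 at y ∈ ∅; g ≡ 0 at y ∈ {4}; common: ∅.
  x = 7: f ≡ 0 at y ∈ ∅; g ≡ 0 at y ∈ {0, 6}; common: ∅.
  x = 8: f ≡ 0 at y ∈ {0}; g ≡ 0 at y ∈ {6, 9}; common: ∅.
  x = 9: f ≡ 0 at y ∈ {1, 10}; g ≡ 0 at y ∈ ∅; common: ∅.
  x = 10: f ≡ 0 at y ∈ {3, 8}; g ≡ 0 at y ∈ ∅; common: ∅.
Collecting: common zeros = ∅, so the count is 0.
Comparison with the Bézout bound: 0 ≤ 4 = deg(f)·deg(g), as expected for curves with no common component (the affine F_11-count falls short of the bound because intersections may lie at infinity, over extension fields, or carry multiplicity).


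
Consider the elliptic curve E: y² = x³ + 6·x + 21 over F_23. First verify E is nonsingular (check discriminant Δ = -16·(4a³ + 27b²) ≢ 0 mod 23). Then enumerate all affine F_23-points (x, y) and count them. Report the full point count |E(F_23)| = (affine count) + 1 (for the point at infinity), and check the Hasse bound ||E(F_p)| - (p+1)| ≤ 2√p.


Affine points = {(2, 8), (2, 15), (8, 11), (8, 12), (10, 0), (12, 2), (12, 21), (15, 6), (15, 17), (16, 2), (16, 21), (18, 2), (18, 21), (19, 5), (19, 18), (21, 1), (21, 22)}; affine count = 17; |E(F_23)| = 18.

Discriminant check: Δ ∝ 4a³ + 27b² = 4·6³ + 27·21² = 4·216 + 27·441 ≡ 6 (mod 23). Nonzero ⇒ E is nonsingular.
For each x ∈ F_23, compute rhs = x³ + 6·x + 21 mod 23, then count y ∈ F_23 with y² ≡ rhs.
  x = 0: rhs = 21, matching y values: none (0 points).
  x = 1: rhs = 5, matching y values: none (0 points).
  x = 2: rhs = 18, matching y values: 8, 15 (2 points).
  x = 3: rhs = 20, matching y values: none (0 points).
  x = 4: rhs = 17, matching y values: none (0 points).
  x = 5: rhs = 15, matching y values: none (0 points).
  x = 6: rhs = 20, matching y values: none (0 points).
  x = 7: rhs = 15, matching y values: none (0 points).
  x = 8: rhs = 6, matching y values: 11, 12 (2 points).
  x = 9: rhs = 22, matching y values: none (0 points).
  x = 10: rhs = 0, matching y values: 0 (1 points).
  x = 11: rhs = 15, matching y values: none (0 points).
  x = 12: rhs = 4, matching y values: 2, 21 (2 points).
  x = 13: rhs = 19, matching y values: none (0 points).
  x = 14: rhs = 20, matching y values: none (0 points).
  x = 15: rhs = 13, matching y values: 6, 17 (2 points).
  x = 16: rhs = 4, matching y values: 2, 21 (2 points).
  x = 17: rhs = 22, matching y values: none (0 points).
  x = 18: rhs = 4, matching y values: 2, 21 (2 points).
  x = 19: rhs = 2, matching y values: 5, 18 (2 points).
  x = 20: rhs = 22, matching y values: none (0 points).
  x = 21: rhs = 1, matching y values: 1, 22 (2 points).
  x = 22: rhs = 14, matching y values: none (0 points).
Total affine count: 17.
Full point count |E(F_23)| = 17 + 1 = 18.
Hasse bound: |18 − (23+1)| = |-6| = 6 ≤ 2√23 ≈ 9.5917 ✓.


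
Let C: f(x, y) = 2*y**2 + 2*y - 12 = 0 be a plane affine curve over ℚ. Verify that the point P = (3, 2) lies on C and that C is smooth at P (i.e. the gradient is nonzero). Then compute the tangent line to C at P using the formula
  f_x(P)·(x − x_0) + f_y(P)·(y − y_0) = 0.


Tangent line at P: 10*y - 20 = 0.

Step 1: f(3, 2) = 0, so P lies on C.
Step 2: partial derivatives
  f_x(x, y) = 0, f_y(x, y) = 4*y + 2.
  f_x(P) = 0, f_y(P) = 10 (gradient nonzero, so P is smooth).
Step 3: tangent line at P: 0·(x − 3) + 10·(y − 2) = 0.
Expanding: 10*y - 20 = 0.


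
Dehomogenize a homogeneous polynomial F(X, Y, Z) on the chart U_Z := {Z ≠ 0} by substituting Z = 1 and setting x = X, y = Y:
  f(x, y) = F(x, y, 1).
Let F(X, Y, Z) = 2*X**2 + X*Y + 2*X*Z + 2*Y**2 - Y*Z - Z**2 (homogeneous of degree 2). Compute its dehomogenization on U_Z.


f(x, y) = 2*x**2 + x*y + 2*x + 2*y**2 - y - 1

On U_Z we set Z = 1. Each monomial c·X^i·Y^j·Z^k in F becomes c·x^i·y^j·1^k = c·x^i·y^j.
Substituting Z = 1: F(X, Y, 1) = 2*x**2 + x*y + 2*x + 2*y**2 - y - 1.
Note: deg(f) ≤ deg(F) = 2; strict inequality happens when F is divisible by Z (lost terms).


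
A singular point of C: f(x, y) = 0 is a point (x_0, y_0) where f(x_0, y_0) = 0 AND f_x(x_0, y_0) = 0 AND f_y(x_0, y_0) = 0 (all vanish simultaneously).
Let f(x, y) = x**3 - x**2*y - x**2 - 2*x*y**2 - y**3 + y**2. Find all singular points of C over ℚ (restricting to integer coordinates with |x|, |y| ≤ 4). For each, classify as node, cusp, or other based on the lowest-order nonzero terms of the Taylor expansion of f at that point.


Singular points: {(0, 0)}; classification: node.

Compute partial derivatives:
  f_x = 3*x**2 - 2*x*y - 2*x - 2*y**2.
  f_y = -x**2 - 4*x*y - 3*y**2 + 2*y.
Scan x_0 ∈ {−4, ..., 4}. For each x_0, f_y(x_0, y) is a polynomial in y; find its integer roots y ∈ {−4, ..., 4}, then test f_x and f at those candidates.
  x = -4: f_y(-4, y) = -3*y**2 + 18*y - 16; no integer root y with |y| ≤ 4.
  x = -3: f_y(-3, y) = -3*y**2 + 14*y - 9; no integer root y with |y| ≤ 4.
  x = -2: f_y(-2, y) = -3*y**2 + 10*y - 4; no integer root y with |y| ≤ 4.
  x = -1: f_y(-1, y) = -3*y**2 + 6*y - 1; no integer root y with |y| ≤ 4.
  x = 0: f_y(0, y) = -3*y**2 + 2*y; vanishes at y ∈ {0}. (0, 0): f_x = 0, f = 0 — SINGULAR.
  x = 1: f_y(1, y) = -3*y**2 - 2*y - 1; no integer root y with |y| ≤ 4.
  x = 2: f_y(2, y) = -3*y**2 - 6*y - 4; no integer root y with |y| ≤ 4.
  x = 3: f_y(3, y) = -3*y**2 - 10*y - 9; no integer root y with |y| ≤ 4.
  x = 4: f_y(4, y) = -3*y**2 - 14*y - 16; vanishes at y ∈ {-2}. (4, -2): f_x = 48 ≠ 0.
Only singular point on the grid: (0, 0).
Classify: substitute x = 0 + u, y = 0 + v and expand: f = u**3 - u**2*v - u**2 - 2*u*v**2 - v**3 + v**2.
No constant or linear terms (consistent with a singular point). Quadratic part: -u**2 + v**2. Cubic part: u**3 - u**2*v - 2*u*v**2 - v**3.
The quadratic part v**2 - u**2 = (v − u)(v + u) splits into two distinct linear factors, so there are two distinct tangent lines y − 0 = ±(x − 0) — this is a node (ordinary double point).
Classification: node.


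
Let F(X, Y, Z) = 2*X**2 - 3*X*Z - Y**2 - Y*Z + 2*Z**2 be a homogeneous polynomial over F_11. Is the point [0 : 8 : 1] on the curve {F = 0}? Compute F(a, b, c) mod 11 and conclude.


F(0,8,1) ≡ 7 (mod 11); P is NOT on the curve.

Evaluate F(0, 8, 1) term-by-term (mod 11).
  2*X**2 ↦ 2·0·1·1 = 0
  -3*X*Z ↦ -3·0·1·1 = 0
  -Y**2 ↦ -1·1·64·1 = -64
  -Y*Z ↦ -1·1·8·1 = -8
  2*Z**2 ↦ 2·1·1·1 = 2
Sum: F(0, 8, 1) = (0) + (0) + (-64) + (-8) + (2) = -70.
Reducing mod 11: -70 ≡ 7 (mod 11).
Since F(a, b, c) ≡ 7 ≠ 0 (mod 11), P does NOT lie on the curve.


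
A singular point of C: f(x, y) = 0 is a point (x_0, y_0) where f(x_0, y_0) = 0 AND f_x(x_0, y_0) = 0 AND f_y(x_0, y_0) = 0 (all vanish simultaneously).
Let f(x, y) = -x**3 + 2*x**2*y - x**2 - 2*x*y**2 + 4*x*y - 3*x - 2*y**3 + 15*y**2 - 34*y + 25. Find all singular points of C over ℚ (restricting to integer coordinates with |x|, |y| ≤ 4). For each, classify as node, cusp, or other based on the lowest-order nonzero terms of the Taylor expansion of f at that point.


Singular points: {(1, 2)}; classification: cusp.

Compute partial derivatives:
  f_x = -3*x**2 + 4*x*y - 2*x - 2*y**2 + 4*y - 3.
  f_y = 2*x**2 - 4*x*y + 4*x - 6*y**2 + 30*y - 34.
Scan x_0 ∈ {−4, ..., 4}. For each x_0, f_y(x_0, y) is a polynomial in y; find its integer roots y ∈ {−4, ..., 4}, then test f_x and f at those candidates.
  x = -4: f_y(-4, y) = -6*y**2 + 46*y - 18; no integer root y with |y| ≤ 4.
  x = -3: f_y(-3, y) = -6*y**2 + 42*y - 28; no integer root y with |y| ≤ 4.
  x = -2: f_y(-2, y) = -6*y**2 + 38*y - 34; no integer root y with |y| ≤ 4.
  x = -1: f_y(-1, y) = -6*y**2 + 34*y - 36; no integer root y with |y| ≤ 4.
  x = 0: f_y(0, y) = -6*y**2 + 30*y - 34; no integer root y with |y| ≤ 4.
  x = 1: f_y(1, y) = -6*y**2 + 26*y - 28; vanishes at y ∈ {2}. (1, 2): f_x = 0, f = 0 — SINGULAR.
  x = 2: f_y(2, y) = -6*y**2 + 22*y - 18; no integer root y with |y| ≤ 4.
  x = 3: f_y(3, y) = -6*y**2 + 18*y - 4; no integer root y with |y| ≤ 4.
  x = 4: f_y(4, y) = -6*y**2 + 14*y + 14; no integer root y with |y| ≤ 4.
Only singular point on the grid: (1, 2).
Classify: substitute x = 1 + u, y = 2 + v and expand: f = -u**3 + 2*u**2*v - 2*u*v**2 - 2*v**3 + v**2.
No constant or linear terms (consistent with a singular point). Quadratic part: v**2. Cubic part: -u**3 + 2*u**2*v - 2*u*v**2 - 2*v**3.
The quadratic part v**2 is a perfect square, so there is a single (double) tangent line v = 0, i.e. y = 2. Restricting the cubic part to that line (v = 0) leaves -u**3 ≠ 0, so f is not divisible by v and the branch is v² ≈ u**3 to lowest order — this is a cusp.
Classification: cusp.


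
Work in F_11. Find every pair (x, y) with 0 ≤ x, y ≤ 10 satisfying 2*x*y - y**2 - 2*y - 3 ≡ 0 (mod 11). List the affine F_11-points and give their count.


Affine F_11-points: {(0, 2), (0, 7), (2, 4), (2, 9), (3, 1), (3, 3), (6, 5), (7, 6), (10, 8), (10, 10)}; count = 10.

For each of the 121 pairs (x, y) ∈ F_11², evaluate f(x, y) mod 11. Record the zeros.
  x = 0: [0↦8, 1↦5, 2↦0, 3↦4, 4↦6, 5↦6, 6↦4, 7↦0, 8↦5, 9↦8, 10↦9]  zeros at y ∈ {2, 7}
  x = 1: [0↦8, 1↦7, 2↦4, 3↦10, 4↦3, 5↦5, 6↦5, 7↦3, 8↦10, 9↦4, 10↦7]  zeros at y ∈ ∅
  x = 2: [0↦8, 1↦9, 2↦8, 3↦5, 4↦0, 5↦4, 6↦6, 7↦6, 8↦4, 9↦0, 10↦5]  zeros at y ∈ {4, 9}
  x = 3: [0↦8, 1↦0, 2↦1, 3↦0, 4↦8, 5↦3, 6↦7, 7↦9, 8↦9, 9↦7, 10↦3]  zeros at y ∈ {1, 3}
  x = 4: [0↦8, 1↦2, 2↦5, 3↦6, 4↦5, 5↦2, 6↦8, 7↦1, 8↦3, 9↦3, 10↦1]  zeros at y ∈ ∅
  x = 5: [0↦8, 1↦4, 2↦9, 3↦1, 4↦2, 5↦1, 6↦9, 7↦4, 8↦8, 9↦10, 10↦10]  zeros at y ∈ ∅
  x = 6: [0↦8, 1↦6, 2↦2, 3↦7, 4↦10, 5↦0, 6↦10, 7↦7, 8↦2, 9↦6, 10↦8]  zeros at y ∈ {5}
  x = 7: [0↦8, 1↦8, 2↦6, 3↦2, 4↦7, 5↦10, 6↦0, 7↦10, 8↦7, 9↦2, 10↦6]  zeros at y ∈ {6}
  x = 8: [0↦8, 1↦10, 2↦10, 3↦8, 4↦4, 5↦9, 6↦1, 7↦2, 8↦1, 9↦9, 10↦4]  zeros at y ∈ ∅
  x = 9: [0↦8, 1↦1, 2↦3, 3↦3, 4↦1, 5↦8, 6↦2, 7↦5, 8↦6, 9↦5, 10↦2]  zeros at y ∈ ∅
  x = 10: [0↦8, 1↦3, 2↦7, 3↦9, 4↦9, 5↦7, 6↦3, 7↦8, 8↦0, 9↦1, 10↦0]  zeros at y ∈ {8, 10}
Collecting zeros: affine points = {(0, 2), (0, 7), (2, 4), (2, 9), (3, 1), (3, 3), (6, 5), (7, 6), (10, 8), (10, 10)}.
Total count |C(F_11)_aff| = 10.


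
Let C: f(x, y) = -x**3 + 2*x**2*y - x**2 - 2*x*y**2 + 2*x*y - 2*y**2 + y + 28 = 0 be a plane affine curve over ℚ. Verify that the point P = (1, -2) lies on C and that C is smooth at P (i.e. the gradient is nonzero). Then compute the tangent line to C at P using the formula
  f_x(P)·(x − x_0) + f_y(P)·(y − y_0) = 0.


Tangent line at P: -25*x + 21*y + 67 = 0.

Step 1: f(1, -2) = 0, so P lies on C.
Step 2: partial derivatives
  f_x(x, y) = -3*x**2 + 4*x*y - 2*x - 2*y**2 + 2*y, f_y(x, y) = 2*x**2 - 4*x*y + 2*x - 4*y + 1.
  f_x(P) = -25, f_y(P) = 21 (gradient nonzero, so P is smooth).
Step 3: tangent line at P: -25·(x − 1) + 21·(y − -2) = 0.
Expanding: -25*x + 21*y + 67 = 0.


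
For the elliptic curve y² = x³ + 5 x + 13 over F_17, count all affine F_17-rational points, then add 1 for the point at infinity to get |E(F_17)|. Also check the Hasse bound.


Affine points = {(0, 8), (0, 9), (1, 6), (1, 11), (3, 2), (3, 15), (6, 2), (6, 15), (7, 0), (8, 2), (8, 15), (10, 3), (10, 14), (12, 4), (12, 13)}; affine count = 15; |E(F_17)| = 16.

Discriminant check: Δ ∝ 4a³ + 27b² = 4·5³ + 27·13² = 4·125 + 27·169 ≡ 14 (mod 17). Nonzero ⇒ E is nonsingular.
For each x ∈ F_17, compute rhs = x³ + 5·x + 13 mod 17, then count y ∈ F_17 with y² ≡ rhs.
  x = 0: rhs = 13, matching y values: 8, 9 (2 points).
  x = 1: rhs = 2, matching y values: 6, 11 (2 points).
  x = 2: rhs = 14, matching y values: none (0 points).
  x = 3: rhs = 4, matching y values: 2, 15 (2 points).
  x = 4: rhs = 12, matching y values: none (0 points).
  x = 5: rhs = 10, matching y values: none (0 points).
  x = 6: rhs = 4, matching y values: 2, 15 (2 points).
  x = 7: rhs = 0, matching y values: 0 (1 points).
  x = 8: rhs = 4, matching y values: 2, 15 (2 points).
  x = 9: rhs = 5, matching y values: none (0 points).
  x = 10: rhs = 9, matching y values: 3, 14 (2 points).
  x = 11: rhs = 5, matching y values: none (0 points).
  x = 12: rhs = 16, matching y values: 4, 13 (2 points).
  x = 13: rhs = 14, matching y values: none (0 points).
  x = 14: rhs = 5, matching y values: none (0 points).
  x = 15: rhs = 12, matching y values: none (0 points).
  x = 16: rhs = 7, matching y values: none (0 points).
Total affine count: 15.
Full point count |E(F_17)| = 15 + 1 = 16.
Hasse bound: |16 − (17+1)| = |-2| = 2 ≤ 2√17 ≈ 8.2462 ✓.


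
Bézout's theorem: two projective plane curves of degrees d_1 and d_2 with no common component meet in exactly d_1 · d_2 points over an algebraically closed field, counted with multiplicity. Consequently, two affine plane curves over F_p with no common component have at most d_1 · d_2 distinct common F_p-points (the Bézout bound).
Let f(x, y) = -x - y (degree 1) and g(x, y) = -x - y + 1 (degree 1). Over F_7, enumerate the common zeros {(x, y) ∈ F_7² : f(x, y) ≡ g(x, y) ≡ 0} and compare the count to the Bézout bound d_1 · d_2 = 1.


Common zeros: ∅; count = 0; Bézout bound = 1.

deg(f) = 1, deg(g) = 1, so Bézout bound = 1.
Scan x ∈ F_7. For each x, list the y ∈ F_7 with f(x, y) ≡ 0 and those with g(x, y) ≡ 0 (mod 7); the common zeros in that column are the intersection.
  x = 0: f ≡ 0 at y ∈ {0}; g ≡ 0 at y ∈ {1}; common: ∅.
  x = 1: f ≡ 0 at y ∈ {6}; g ≡ 0 at y ∈ {0}; common: ∅.
  x = 2: f ≡ 0 at y ∈ {5}; g ≡ 0 at y ∈ {6}; common: ∅.
  x = 3: f ≡ 0 at y ∈ {4}; g ≡ 0 at y ∈ {5}; common: ∅.
  x = 4: f ≡ 0 at y ∈ {3}; g ≡ 0 at y ∈ {4}; common: ∅.
  x = 5: f ≡ 0 at y ∈ {2}; g ≡ 0 at y ∈ {3}; common: ∅.
  x = 6: f ≡ 0 at y ∈ {1}; g ≡ 0 at y ∈ {2}; common: ∅.
Collecting: common zeros = ∅, so the count is 0.
Comparison with the Bézout bound: 0 ≤ 1 = deg(f)·deg(g), as expected for curves with no common component (the affine F_7-count falls short of the bound because intersections may lie at infinity, over extension fields, or carry multiplicity).


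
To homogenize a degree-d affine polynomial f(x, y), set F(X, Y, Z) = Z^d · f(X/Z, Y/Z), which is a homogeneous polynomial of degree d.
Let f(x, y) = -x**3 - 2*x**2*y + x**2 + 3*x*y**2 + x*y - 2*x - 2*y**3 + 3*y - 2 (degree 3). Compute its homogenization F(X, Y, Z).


F(X, Y, Z) = -X**3 - 2*X**2*Y + X**2*Z + 3*X*Y**2 + X*Y*Z - 2*X*Z**2 - 2*Y**3 + 3*Y*Z**2 - 2*Z**3

deg(f) = 3.
Substitute x = X/Z, y = Y/Z into f, then multiply by Z^3.
  monomial -1·x^3·y^0 ↦ -1·X^3·Y^0·Z^0.
  monomial -2·x^2·y^1 ↦ -2·X^2·Y^1·Z^0.
  monomial 1·x^2·y^0 ↦ 1·X^2·Y^0·Z^1.
  monomial 3·x^1·y^2 ↦ 3·X^1·Y^2·Z^0.
  monomial 1·x^1·y^1 ↦ 1·X^1·Y^1·Z^1.
  monomial -2·x^1·y^0 ↦ -2·X^1·Y^0·Z^2.
  monomial -2·x^0·y^3 ↦ -2·X^0·Y^3·Z^0.
  monomial 3·x^0·y^1 ↦ 3·X^0·Y^1·Z^2.
  monomial -2·x^0·y^0 ↦ -2·X^0·Y^0·Z^3.
Collecting: F(X, Y, Z) = -X**3 - 2*X**2*Y + X**2*Z + 3*X*Y**2 + X*Y*Z - 2*X*Z**2 - 2*Y**3 + 3*Y*Z**2 - 2*Z**3.
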